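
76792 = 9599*8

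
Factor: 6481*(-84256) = -1*2^5*2633^1*6481^1 = -546063136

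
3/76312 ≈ 0.0000393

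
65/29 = 2+7/29 ≈ 2.24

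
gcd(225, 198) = 9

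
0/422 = 0 = 0.00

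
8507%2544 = 875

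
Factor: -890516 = -1 * 2^2 * 11^1 * 37^1 * 547^1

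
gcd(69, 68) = 1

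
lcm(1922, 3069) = 190278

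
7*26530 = 185710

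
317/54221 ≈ 0.00585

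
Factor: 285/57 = 5^1 = 5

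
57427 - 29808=27619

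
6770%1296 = 290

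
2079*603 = 1253637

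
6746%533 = 350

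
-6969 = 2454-9423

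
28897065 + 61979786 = 90876851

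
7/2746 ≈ 0.00255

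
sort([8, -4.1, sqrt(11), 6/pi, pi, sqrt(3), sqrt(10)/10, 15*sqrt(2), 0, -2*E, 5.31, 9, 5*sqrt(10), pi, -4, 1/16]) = [-2*E, -4.1, -4, 0, 1/16, sqrt(10)/10, sqrt(3), 6/pi, pi, pi, sqrt(11), 5.31, 8, 9, 5*sqrt(10), 15*sqrt(2)]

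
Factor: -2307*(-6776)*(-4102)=-1*2^4*3^1*7^2*11^2*293^1*769^1=-64123415664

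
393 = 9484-9091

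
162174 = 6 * 27029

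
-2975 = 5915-8890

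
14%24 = 14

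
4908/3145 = 1 + 1763/3145 ≈ 1.56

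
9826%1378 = 180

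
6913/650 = 10 + 413/650 ≈ 10.64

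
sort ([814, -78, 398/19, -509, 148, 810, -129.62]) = [-509, -129.62, -78, 398/19, 148, 810, 814]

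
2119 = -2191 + 4310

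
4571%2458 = 2113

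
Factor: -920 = -1*2^3*5^1*23^1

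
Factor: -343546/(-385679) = 2^1 * 7^(-1) * 17^(-1) * 53^1 = 106/119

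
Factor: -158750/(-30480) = 2^(-3)*3^(-1)*5^3 = 125/24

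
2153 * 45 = 96885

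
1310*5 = 6550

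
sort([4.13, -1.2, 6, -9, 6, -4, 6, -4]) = [-9, -4, -4, -1.2, 4.13, 6, 6, 6]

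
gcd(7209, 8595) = 9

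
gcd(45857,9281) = 1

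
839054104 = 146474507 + 692579597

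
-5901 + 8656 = 2755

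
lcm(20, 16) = 80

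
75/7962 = 25/2654 ≈ 0.00942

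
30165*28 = 844620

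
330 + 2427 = 2757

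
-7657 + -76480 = -84137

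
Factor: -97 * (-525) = 3^1 * 5^2 * 7^1 * 97^1 = 50925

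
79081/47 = 1682+27/47 ≈ 1682.57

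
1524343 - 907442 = 616901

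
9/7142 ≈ 0.00126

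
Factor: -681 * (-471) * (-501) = -1 * 3^3 * 157^1 * 167^1 * 227^1 = -160696251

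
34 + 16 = 50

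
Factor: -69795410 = -1 * 2^1 * 5^1 * 181^1 * 38561^1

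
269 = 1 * 269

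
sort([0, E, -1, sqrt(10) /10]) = [-1, 0, sqrt(10) /10, E]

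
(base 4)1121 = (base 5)324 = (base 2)1011001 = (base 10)89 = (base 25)3e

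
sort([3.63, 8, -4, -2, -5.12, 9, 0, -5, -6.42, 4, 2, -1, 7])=[-6.42, -5.12, -5, -4, -2, -1, 0, 2, 3.63, 4, 7, 8, 9]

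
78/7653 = 26/2551 ≈ 0.0102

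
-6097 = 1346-7443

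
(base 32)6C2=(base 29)7M5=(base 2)1100110000010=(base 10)6530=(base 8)14602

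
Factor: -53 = -1*53^1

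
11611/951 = 12 + 199/951 ≈ 12.21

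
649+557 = 1206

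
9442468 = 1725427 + 7717041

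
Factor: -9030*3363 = -1*2^1*3^2*5^1*7^1*19^1*43^1*59^1 = -30367890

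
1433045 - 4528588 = -3095543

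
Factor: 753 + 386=17^1 * 67^1=1139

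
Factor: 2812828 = 2^2*151^1*4657^1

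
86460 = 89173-2713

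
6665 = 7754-1089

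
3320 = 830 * 4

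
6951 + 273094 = 280045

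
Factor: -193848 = -1*2^3*3^1*41^1*197^1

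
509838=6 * 84973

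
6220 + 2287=8507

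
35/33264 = 5/4752≈0.00105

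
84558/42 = 2013 + 2/7 ≈ 2013.29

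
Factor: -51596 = -1 * 2^2 * 12899^1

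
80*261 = 20880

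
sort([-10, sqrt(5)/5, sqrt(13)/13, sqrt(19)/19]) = [-10, sqrt(19)/19, sqrt(13)/13, sqrt(5)/5]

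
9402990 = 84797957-75394967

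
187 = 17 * 11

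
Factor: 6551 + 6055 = 2^1 * 3^1 * 11^1 * 191^1 = 12606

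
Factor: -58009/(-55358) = 2^(-1) * 7^1 * 89^(-1) * 311^(-1) * 8287^1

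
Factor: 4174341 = 3^1*1391447^1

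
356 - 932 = -576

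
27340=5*5468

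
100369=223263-122894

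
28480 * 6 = 170880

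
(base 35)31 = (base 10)106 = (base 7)211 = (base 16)6a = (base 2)1101010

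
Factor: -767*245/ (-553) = 5^1*7^1*13^1*59^1*79^ (-1) = 26845/79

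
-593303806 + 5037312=-588266494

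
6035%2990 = 55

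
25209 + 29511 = 54720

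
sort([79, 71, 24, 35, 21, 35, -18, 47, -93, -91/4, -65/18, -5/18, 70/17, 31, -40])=[-93, -40, -91/4, -18, -65/18, -5/18, 70/17, 21, 24, 31, 35, 35, 47, 71, 79]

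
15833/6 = 2638 + 5/6 ≈ 2638.83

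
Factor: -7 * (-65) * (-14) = -1 * 2^1 * 5^1 * 7^2 * 13^1 = -6370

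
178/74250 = 89/37125 ≈ 0.00240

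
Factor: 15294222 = 2^1*3^2*31^1*27409^1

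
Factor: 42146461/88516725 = 3^ (-1) * 5^ (-2) * 7^1 * 11^ (-1) * 19^ (-1) * 5647^ (-1) * 6020923^1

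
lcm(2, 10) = 10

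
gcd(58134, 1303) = 1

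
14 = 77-63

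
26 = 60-34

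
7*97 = 679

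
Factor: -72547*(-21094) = 2^1*53^1*199^1*72547^1 = 1530306418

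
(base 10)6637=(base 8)14755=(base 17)15g7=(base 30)7b7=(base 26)9l7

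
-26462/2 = -13231 = -13231.00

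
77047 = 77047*1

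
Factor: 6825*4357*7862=2^1*3^1*5^2*7^1*13^1*3931^1*4357^1=233788559550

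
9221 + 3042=12263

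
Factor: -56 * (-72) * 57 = 2^6 * 3^3 * 7^1 * 19^1 = 229824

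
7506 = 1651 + 5855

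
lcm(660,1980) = 1980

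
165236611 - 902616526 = -737379915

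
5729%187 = 119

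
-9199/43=-213 - 40/43 ≈ -213.93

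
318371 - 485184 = -166813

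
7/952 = 1/136 ≈ 0.00735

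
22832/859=26+498/859 ≈ 26.58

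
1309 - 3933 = -2624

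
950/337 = 2 + 276/337≈2.82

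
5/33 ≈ 0.152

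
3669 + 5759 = 9428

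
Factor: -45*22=-1*2^1*3^2*5^1*11^1=-990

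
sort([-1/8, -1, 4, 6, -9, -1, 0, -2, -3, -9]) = [-9, -9, -3, -2, -1, -1, -1/8, 0, 4, 6]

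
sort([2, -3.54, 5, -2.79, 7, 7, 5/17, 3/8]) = [-3.54, -2.79, 5/17, 3/8, 2, 5, 7, 7]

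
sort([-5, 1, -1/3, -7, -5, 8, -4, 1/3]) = [-7, -5, -5, -4, -1/3, 1/3, 1, 8]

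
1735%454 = 373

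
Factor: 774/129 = 2^1*3^1 = 6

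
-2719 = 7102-9821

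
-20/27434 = -10/13717 ≈ -0.000729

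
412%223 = 189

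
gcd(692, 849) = 1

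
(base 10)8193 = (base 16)2001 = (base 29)9lf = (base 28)ach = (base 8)20001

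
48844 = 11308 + 37536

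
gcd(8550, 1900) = 950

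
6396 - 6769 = -373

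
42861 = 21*2041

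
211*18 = 3798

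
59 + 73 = 132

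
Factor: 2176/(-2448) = -1 * 2^3 * 3^(-2) = -8/9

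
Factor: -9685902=-1*2^1*3^1*1614317^1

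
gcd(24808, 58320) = 8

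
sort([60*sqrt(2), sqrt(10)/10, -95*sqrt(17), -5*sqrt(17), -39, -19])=[-95*sqrt(17), -39, -5*sqrt(17), -19, sqrt(10)/10, 60*sqrt(2)]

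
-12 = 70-82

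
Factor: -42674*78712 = -1*2^4*19^1*1123^1*9839^1 = -3358955888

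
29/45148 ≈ 0.000642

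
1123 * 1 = 1123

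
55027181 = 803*68527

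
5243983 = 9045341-3801358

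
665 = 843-178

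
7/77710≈0.0000901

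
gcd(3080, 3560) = 40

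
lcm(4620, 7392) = 36960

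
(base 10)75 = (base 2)1001011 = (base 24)33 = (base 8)113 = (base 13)5a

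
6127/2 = 3063+1/2 = 3063.50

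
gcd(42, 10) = 2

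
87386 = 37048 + 50338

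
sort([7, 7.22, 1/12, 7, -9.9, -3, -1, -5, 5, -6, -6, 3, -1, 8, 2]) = [-9.9, -6, -6, -5, -3, -1, -1, 1/12, 2, 3, 5, 7, 7, 7.22, 8]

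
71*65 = 4615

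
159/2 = 79 + 1/2 = 79.50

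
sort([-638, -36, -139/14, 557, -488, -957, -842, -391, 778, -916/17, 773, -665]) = [-957, -842, -665, -638, -488, -391, -916/17, -36, -139/14, 557, 773, 778]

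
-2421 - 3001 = -5422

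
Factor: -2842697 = -1 * 11^1 * 13^1 * 103^1 * 193^1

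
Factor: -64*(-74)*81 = 2^7*3^4*37^1 = 383616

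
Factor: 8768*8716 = 2^8*137^1*2179^1 = 76421888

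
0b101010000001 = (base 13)12bb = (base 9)3617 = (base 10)2689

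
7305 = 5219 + 2086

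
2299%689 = 232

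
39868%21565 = 18303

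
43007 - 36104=6903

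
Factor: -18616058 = -1 * 2^1 * 31^1 * 71^1 * 4229^1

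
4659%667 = 657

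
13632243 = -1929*(-7067)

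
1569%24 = 9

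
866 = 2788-1922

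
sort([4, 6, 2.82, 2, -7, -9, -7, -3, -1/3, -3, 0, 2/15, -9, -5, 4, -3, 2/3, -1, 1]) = [-9, -9, -7, -7, -5, -3, -3, -3, -1, -1/3, 0, 2/15, 2/3, 1, 2, 2.82, 4, 4, 6]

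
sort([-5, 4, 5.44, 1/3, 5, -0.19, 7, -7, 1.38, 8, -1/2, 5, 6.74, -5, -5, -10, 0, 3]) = [-10, -7, -5, -5, -5, -1/2, -0.19, 0, 1/3, 1.38, 3, 4, 5, 5, 5.44, 6.74, 7, 8]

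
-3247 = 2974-6221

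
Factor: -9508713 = -1 * 3^1 * 739^1 * 4289^1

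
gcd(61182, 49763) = 1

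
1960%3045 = 1960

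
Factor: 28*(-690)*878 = -1*2^4*3^1*5^1*7^1*23^1*439^1 = -16962960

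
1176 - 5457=-4281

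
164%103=61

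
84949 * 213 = 18094137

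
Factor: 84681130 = 2^1 * 5^1 * 1297^1 * 6529^1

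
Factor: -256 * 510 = -1 * 2^9 * 3^1 * 5^1 * 17^1 = -130560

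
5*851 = 4255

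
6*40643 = 243858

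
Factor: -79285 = -1 * 5^1 * 101^1 * 157^1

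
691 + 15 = 706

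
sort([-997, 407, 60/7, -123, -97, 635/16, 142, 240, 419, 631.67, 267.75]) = [-997, -123, -97, 60/7, 635/16, 142, 240, 267.75, 407, 419, 631.67]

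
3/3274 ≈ 0.000916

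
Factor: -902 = -1*2^1*11^1*41^1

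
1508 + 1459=2967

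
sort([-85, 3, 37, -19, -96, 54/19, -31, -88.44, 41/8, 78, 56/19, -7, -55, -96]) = [-96, -96, -88.44, -85, -55, -31, -19, -7, 54/19, 56/19, 3, 41/8, 37, 78]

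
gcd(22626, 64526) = 838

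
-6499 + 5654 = -845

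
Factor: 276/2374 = 2^1 * 3^1 * 23^1 * 1187^(-1) = 138/1187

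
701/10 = 70 + 1/10 = 70.10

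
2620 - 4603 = -1983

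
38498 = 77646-39148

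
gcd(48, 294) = 6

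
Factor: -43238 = -1*2^1*13^1*1663^1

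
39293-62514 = -23221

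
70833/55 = 1287 + 48/55 ≈ 1287.87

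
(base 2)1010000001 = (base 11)533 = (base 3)212202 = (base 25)10g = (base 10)641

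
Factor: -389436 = -1 * 2^2 * 3^1 * 17^1 * 23^1 * 83^1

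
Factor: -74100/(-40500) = 3^(-3)*5^(-1)*13^1*19^1 = 247/135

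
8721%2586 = 963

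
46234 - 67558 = -21324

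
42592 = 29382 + 13210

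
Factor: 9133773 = 3^1*11^1*276781^1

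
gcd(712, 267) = 89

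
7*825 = 5775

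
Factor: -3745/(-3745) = 1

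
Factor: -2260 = -1*2^2*5^1*113^1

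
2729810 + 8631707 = 11361517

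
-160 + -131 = -291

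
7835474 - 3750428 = 4085046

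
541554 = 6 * 90259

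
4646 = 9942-5296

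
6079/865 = 7 + 24/865 ≈ 7.03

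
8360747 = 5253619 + 3107128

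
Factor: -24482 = -1*2^1*12241^1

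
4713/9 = 523 + 2/3 ≈ 523.67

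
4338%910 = 698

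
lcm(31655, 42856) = 2785640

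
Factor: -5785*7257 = -1*3^1*5^1*13^1*41^1*59^1*89^1 = -41981745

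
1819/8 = 227 + 3/8 ≈ 227.38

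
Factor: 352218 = 2^1 * 3^1 * 47^1 * 1249^1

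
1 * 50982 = 50982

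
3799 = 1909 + 1890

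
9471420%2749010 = 1224390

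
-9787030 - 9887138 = -19674168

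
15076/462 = 32 + 146/231 ≈ 32.63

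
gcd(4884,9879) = 111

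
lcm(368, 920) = 1840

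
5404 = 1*5404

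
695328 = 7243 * 96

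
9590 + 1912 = 11502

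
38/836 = 1/22≈0.0455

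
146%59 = 28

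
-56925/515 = -110 - 55/103 ≈ -110.53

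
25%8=1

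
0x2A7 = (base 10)679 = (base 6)3051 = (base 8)1247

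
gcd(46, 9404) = 2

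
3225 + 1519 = 4744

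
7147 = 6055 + 1092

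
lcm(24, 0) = 0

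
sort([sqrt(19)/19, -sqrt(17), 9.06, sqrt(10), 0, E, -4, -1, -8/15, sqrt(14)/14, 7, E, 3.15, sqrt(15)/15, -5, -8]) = [-8, -5, -sqrt(17), -4, -1, -8/15, 0, sqrt(19)/19, sqrt(15)/15, sqrt(14)/14, E, E, 3.15, sqrt(10), 7, 9.06]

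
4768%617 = 449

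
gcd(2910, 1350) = 30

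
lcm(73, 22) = 1606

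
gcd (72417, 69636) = 3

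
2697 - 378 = 2319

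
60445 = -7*(-8635)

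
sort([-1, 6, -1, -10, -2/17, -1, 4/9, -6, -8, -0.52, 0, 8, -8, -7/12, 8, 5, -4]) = [-10, -8, -8, -6, -4, -1, -1, -1, -7/12, -0.52, -2/17, 0, 4/9, 5, 6, 8, 8]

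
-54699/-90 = 18233/30 ≈ 607.77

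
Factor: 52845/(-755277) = -1*5^1*13^1*929^(-1) = -65/929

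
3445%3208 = 237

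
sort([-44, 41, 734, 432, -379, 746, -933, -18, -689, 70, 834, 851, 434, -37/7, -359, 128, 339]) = [-933, -689, -379, -359, -44, -18, -37/7, 41, 70, 128, 339, 432, 434, 734, 746, 834, 851]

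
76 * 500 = 38000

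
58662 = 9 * 6518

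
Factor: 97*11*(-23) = -1*11^1*23^1*97^1 = -24541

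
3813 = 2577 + 1236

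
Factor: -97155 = -1 * 3^2 * 5^1 * 17^1 * 127^1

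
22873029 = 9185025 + 13688004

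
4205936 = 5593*752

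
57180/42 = 1361 + 3/7 ≈ 1361.43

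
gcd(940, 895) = 5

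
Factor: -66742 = -1 * 2^1 * 13^1 * 17^1 * 151^1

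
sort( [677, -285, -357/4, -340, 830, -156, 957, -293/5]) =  [-340, -285, -156, -357/4, -293/5, 677, 830, 957]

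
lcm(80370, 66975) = 401850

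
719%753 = 719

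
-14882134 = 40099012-54981146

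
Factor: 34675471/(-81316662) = -1*2^(-1)*3^(-1)*7^(-1)*1936111^(-1)*34675471^1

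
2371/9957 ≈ 0.238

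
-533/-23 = 23 + 4/23 ≈ 23.17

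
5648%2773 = 102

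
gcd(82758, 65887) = 1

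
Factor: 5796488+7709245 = 3^2*229^1*6553^1 = 13505733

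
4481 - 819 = 3662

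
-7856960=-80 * 98212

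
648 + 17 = 665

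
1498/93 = 16+10/93 ≈ 16.11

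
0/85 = 0 = 0.00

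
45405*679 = 30829995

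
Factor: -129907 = -1*37^1*3511^1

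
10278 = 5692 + 4586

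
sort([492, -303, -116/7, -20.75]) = [-303, -20.75, -116/7, 492]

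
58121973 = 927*62699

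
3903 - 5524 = -1621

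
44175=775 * 57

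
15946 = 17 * 938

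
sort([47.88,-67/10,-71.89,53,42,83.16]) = [-71.89,-67/10,42,47.88,53,83.16]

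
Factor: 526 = 2^1 * 263^1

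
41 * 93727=3842807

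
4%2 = 0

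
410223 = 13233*31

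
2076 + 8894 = 10970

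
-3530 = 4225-7755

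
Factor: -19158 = -1*2^1*3^1*31^1*103^1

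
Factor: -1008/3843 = -1 * 2^4 * 61^(-1) = -16/61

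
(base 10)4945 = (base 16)1351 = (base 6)34521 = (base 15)16ea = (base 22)a4h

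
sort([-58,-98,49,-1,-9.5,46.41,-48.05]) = [-98,-58,-48.05,-9.5,-1,46.41,49]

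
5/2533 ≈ 0.00197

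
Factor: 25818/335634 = 13^ (-1) = 1/13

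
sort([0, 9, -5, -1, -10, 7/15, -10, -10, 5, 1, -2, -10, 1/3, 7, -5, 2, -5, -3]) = [-10, -10, -10, -10, -5, -5, -5, -3, -2, -1, 0, 1/3, 7/15, 1, 2, 5, 7, 9]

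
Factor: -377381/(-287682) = 2^(-1)*3^(-1)*239^1*1579^1*47947^(-1)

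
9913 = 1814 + 8099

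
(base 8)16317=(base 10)7375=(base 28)9bb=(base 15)22ba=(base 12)4327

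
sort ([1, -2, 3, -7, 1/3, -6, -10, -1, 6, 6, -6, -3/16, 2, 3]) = [-10, -7, -6, -6, -2, -1, -3/16, 1/3, 1, 2, 3, 3, 6, 6]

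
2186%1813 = 373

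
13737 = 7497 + 6240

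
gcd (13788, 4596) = 4596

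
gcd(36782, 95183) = 1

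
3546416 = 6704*529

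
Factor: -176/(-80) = 5^(-1)*11^1 = 11/5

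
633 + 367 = 1000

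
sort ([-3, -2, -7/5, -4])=[-4, -3, -2, -7/5]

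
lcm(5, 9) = 45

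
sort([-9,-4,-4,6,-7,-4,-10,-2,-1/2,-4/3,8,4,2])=[-10,-9,-7,-4,-4,-4,-2,-4/3,-1/2,2,4,6,8]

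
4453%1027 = 345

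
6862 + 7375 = 14237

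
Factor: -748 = -1 * 2^2 * 11^1 * 17^1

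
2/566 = 1/283 ≈ 0.00353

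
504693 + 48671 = 553364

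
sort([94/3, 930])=[94/3, 930]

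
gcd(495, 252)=9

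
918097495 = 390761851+527335644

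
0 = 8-8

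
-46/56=-23/28 ≈ -0.821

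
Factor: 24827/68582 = 2^(-1)*11^1*37^1*53^(-1)*61^1*647^(-1)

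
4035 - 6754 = -2719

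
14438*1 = 14438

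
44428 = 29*1532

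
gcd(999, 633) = 3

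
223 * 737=164351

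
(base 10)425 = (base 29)ej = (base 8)651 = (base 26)g9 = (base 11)357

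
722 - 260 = 462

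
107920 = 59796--48124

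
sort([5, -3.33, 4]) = [-3.33, 4, 5]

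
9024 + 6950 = 15974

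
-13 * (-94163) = 1224119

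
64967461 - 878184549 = -813217088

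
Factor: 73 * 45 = 3^2 * 5^1 * 73^1 = 3285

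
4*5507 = 22028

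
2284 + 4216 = 6500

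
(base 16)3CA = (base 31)109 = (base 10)970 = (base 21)244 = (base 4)33022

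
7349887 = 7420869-70982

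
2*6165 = 12330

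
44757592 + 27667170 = 72424762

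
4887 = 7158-2271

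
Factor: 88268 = 2^2*22067^1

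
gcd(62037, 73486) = 1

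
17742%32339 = 17742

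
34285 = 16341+17944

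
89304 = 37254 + 52050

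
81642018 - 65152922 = 16489096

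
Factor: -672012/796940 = -1*3^2*5^(-1)*11^1*1697^1*39847^(-1) = -168003/199235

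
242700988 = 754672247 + -511971259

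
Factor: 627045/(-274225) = -1*3^1*5^(-1)*7^(-1)*17^1*1567^(-1)*2459^1 = -125409/54845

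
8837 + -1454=7383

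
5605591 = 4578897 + 1026694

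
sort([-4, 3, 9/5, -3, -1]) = [-4, -3, -1, 9/5, 3]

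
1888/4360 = 236/545 ≈ 0.433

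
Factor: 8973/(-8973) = -1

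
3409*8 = 27272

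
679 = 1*679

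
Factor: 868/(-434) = -1 * 2^1 = -2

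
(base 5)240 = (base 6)154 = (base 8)106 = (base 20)3a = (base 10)70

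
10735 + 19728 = 30463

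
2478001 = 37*66973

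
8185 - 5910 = 2275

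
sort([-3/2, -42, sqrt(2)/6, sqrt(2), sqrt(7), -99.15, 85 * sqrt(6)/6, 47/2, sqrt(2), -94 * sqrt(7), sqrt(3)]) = [-94 * sqrt(7), -99.15, -42, -3/2, sqrt(2)/6, sqrt(2), sqrt(2), sqrt(3), sqrt(7), 47/2, 85 * sqrt(6)/6]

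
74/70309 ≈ 0.00105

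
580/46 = 12+14/23 ≈ 12.61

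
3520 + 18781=22301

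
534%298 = 236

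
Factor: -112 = -1 * 2^4 * 7^1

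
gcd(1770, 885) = 885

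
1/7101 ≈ 0.000141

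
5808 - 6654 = -846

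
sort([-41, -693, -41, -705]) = [-705, -693, -41, -41]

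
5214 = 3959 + 1255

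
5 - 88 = -83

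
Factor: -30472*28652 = -1*2^5*13^2*19^1*29^1*293^1 = -873083744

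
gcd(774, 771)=3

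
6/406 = 3/203 ≈ 0.0148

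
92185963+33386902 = 125572865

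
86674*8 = 693392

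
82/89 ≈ 0.921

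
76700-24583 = 52117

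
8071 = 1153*7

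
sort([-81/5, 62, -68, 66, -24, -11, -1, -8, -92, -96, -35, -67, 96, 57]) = [-96, -92, -68, -67, -35, -24, -81/5, -11, -8, -1, 57, 62, 66, 96]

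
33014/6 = 16507/3 ≈ 5502.33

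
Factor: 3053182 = 2^1 * 11^1 * 137^1 * 1013^1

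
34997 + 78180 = 113177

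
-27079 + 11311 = -15768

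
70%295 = 70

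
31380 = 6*5230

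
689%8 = 1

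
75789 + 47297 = 123086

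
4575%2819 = 1756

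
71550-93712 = -22162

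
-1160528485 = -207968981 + -952559504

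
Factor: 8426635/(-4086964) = -1 * 2^(-2) * 5^1 * 71^1 * 3391^1 * 145963^(-1) = -1203805/583852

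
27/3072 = 9/1024 ≈ 0.00879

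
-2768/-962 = 2 + 422/481≈2.88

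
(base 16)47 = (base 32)27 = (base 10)71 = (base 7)131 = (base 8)107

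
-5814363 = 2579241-8393604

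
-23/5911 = -1/257 ≈ -0.00389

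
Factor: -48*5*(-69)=2^4*3^2*5^1*23^1=16560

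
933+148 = 1081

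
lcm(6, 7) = 42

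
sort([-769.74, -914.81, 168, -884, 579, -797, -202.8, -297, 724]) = [-914.81, -884, -797, -769.74, -297, -202.8, 168, 579, 724]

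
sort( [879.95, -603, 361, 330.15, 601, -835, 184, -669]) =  [-835, -669, -603, 184, 330.15, 361, 601, 879.95]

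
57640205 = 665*86677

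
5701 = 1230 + 4471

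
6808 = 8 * 851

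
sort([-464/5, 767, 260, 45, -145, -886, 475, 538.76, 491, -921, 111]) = [-921, -886, -145, -464/5, 45, 111, 260, 475, 491, 538.76, 767]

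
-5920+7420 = 1500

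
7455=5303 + 2152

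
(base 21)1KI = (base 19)285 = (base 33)QL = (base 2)1101101111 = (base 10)879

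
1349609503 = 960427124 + 389182379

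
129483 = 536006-406523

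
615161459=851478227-236316768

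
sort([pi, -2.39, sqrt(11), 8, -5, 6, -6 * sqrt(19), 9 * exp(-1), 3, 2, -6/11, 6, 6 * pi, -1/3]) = [-6 * sqrt(19), -5, -2.39, -6/11, -1/3, 2, 3, pi, 9 * exp(-1), sqrt(11), 6, 6, 8, 6 * pi]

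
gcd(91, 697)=1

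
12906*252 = 3252312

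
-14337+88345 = 74008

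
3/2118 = 1/706 ≈ 0.00142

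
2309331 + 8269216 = 10578547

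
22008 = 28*786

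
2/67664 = 1/33832 ≈ 0.0000296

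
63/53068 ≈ 0.00119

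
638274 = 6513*98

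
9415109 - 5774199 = 3640910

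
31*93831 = 2908761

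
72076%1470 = 46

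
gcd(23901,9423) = 3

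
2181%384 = 261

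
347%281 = 66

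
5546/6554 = 2773/3277 ≈ 0.846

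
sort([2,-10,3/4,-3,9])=[-10,-3,3/4,2,9]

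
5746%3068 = 2678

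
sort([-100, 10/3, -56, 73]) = [-100, -56, 10/3, 73]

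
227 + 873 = 1100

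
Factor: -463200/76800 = -1*2^(-5)*193^1 = -193/32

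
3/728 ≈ 0.00412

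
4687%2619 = 2068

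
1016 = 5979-4963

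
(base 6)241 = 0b1100001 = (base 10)97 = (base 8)141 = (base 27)3g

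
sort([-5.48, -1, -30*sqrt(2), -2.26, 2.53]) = [-30*sqrt(2), -5.48, -2.26, -1, 2.53]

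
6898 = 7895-997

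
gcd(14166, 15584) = 2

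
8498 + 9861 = 18359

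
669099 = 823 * 813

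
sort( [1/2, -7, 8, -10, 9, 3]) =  [-10, -7, 1/2, 3, 8, 9]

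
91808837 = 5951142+85857695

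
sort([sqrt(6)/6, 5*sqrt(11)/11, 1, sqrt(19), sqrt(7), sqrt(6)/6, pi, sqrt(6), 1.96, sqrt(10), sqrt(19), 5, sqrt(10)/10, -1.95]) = [-1.95, sqrt(10)/10, sqrt(6)/6, sqrt(6)/6, 1, 5*sqrt(11)/11, 1.96, sqrt(6), sqrt(7), pi, sqrt(10), sqrt(19), sqrt(19), 5]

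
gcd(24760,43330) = 6190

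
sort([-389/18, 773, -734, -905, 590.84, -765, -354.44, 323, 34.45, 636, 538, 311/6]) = [-905, -765, -734, -354.44, -389/18, 34.45, 311/6, 323, 538, 590.84, 636, 773]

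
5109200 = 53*96400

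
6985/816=8 + 457/816 ≈ 8.56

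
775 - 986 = -211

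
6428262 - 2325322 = 4102940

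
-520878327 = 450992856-971871183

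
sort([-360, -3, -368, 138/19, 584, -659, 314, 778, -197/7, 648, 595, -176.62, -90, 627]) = [-659, -368, -360, -176.62, -90, -197/7, -3, 138/19, 314, 584, 595, 627, 648, 778]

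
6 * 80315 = 481890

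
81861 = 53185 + 28676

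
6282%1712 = 1146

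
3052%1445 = 162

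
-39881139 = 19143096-59024235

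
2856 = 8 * 357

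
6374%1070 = 1024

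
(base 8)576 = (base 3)112011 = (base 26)ei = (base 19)112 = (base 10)382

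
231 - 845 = -614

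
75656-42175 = 33481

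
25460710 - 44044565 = -18583855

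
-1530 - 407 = -1937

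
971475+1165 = 972640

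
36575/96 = 380 + 95/96 ≈ 380.99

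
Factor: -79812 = -1 * 2^2 * 3^3 * 739^1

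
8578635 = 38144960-29566325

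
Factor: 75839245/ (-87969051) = -1*3^ (-3)*5^1*3257^1*4657^1*3258113^ (-1)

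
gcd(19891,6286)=1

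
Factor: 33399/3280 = 2^(-4)*3^3*5^(-1)*41^(-1)*1237^1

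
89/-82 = -1 - 7/82 ≈ -1.09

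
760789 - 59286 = 701503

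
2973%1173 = 627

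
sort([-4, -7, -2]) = [-7, -4, -2]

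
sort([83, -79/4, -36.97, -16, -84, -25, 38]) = [-84, -36.97, -25, -79/4, -16, 38, 83]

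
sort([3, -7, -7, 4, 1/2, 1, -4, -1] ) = [-7, -7, -4, -1, 1/2, 1, 3, 4] 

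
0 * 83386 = 0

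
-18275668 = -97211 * 188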